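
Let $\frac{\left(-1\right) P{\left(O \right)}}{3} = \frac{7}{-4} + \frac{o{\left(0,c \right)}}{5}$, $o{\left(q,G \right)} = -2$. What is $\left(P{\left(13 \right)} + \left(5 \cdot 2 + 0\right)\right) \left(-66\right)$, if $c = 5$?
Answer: $- \frac{10857}{10} \approx -1085.7$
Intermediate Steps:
$P{\left(O \right)} = \frac{129}{20}$ ($P{\left(O \right)} = - 3 \left(\frac{7}{-4} - \frac{2}{5}\right) = - 3 \left(7 \left(- \frac{1}{4}\right) - \frac{2}{5}\right) = - 3 \left(- \frac{7}{4} - \frac{2}{5}\right) = \left(-3\right) \left(- \frac{43}{20}\right) = \frac{129}{20}$)
$\left(P{\left(13 \right)} + \left(5 \cdot 2 + 0\right)\right) \left(-66\right) = \left(\frac{129}{20} + \left(5 \cdot 2 + 0\right)\right) \left(-66\right) = \left(\frac{129}{20} + \left(10 + 0\right)\right) \left(-66\right) = \left(\frac{129}{20} + 10\right) \left(-66\right) = \frac{329}{20} \left(-66\right) = - \frac{10857}{10}$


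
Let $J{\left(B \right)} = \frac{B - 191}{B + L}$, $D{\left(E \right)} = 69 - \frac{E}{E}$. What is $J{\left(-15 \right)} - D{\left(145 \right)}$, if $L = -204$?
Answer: $- \frac{14686}{219} \approx -67.059$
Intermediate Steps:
$D{\left(E \right)} = 68$ ($D{\left(E \right)} = 69 - 1 = 68$)
$J{\left(B \right)} = \frac{-191 + B}{-204 + B}$ ($J{\left(B \right)} = \frac{B - 191}{B - 204} = \frac{-191 + B}{-204 + B}$)
$J{\left(-15 \right)} - D{\left(145 \right)} = \frac{-191 - 15}{-204 - 15} - 68 = \frac{1}{-219} \left(-206\right) - 68 = \left(- \frac{1}{219}\right) \left(-206\right) - 68 = \frac{206}{219} - 68 = - \frac{14686}{219}$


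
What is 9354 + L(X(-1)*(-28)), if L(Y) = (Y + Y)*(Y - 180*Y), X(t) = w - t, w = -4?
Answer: -2516694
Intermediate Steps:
X(t) = -4 - t
L(Y) = -358*Y**2 (L(Y) = (2*Y)*(-179*Y) = -358*Y**2)
9354 + L(X(-1)*(-28)) = 9354 - 358*784*(-4 - 1*(-1))**2 = 9354 - 358*784*(-4 + 1)**2 = 9354 - 358*(-3*(-28))**2 = 9354 - 358*84**2 = 9354 - 358*7056 = 9354 - 2526048 = -2516694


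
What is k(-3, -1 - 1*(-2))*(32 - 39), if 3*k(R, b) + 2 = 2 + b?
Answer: -7/3 ≈ -2.3333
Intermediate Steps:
k(R, b) = b/3 (k(R, b) = -⅔ + (2 + b)/3 = -⅔ + (⅔ + b/3) = b/3)
k(-3, -1 - 1*(-2))*(32 - 39) = ((-1 - 1*(-2))/3)*(32 - 39) = ((-1 + 2)/3)*(-7) = ((⅓)*1)*(-7) = (⅓)*(-7) = -7/3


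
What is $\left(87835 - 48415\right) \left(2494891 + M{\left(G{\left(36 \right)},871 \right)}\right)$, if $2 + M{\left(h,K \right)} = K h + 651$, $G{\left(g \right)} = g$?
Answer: $99610240320$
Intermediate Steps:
$M{\left(h,K \right)} = 649 + K h$ ($M{\left(h,K \right)} = -2 + \left(K h + 651\right) = -2 + \left(651 + K h\right) = 649 + K h$)
$\left(87835 - 48415\right) \left(2494891 + M{\left(G{\left(36 \right)},871 \right)}\right) = \left(87835 - 48415\right) \left(2494891 + \left(649 + 871 \cdot 36\right)\right) = 39420 \left(2494891 + \left(649 + 31356\right)\right) = 39420 \left(2494891 + 32005\right) = 39420 \cdot 2526896 = 99610240320$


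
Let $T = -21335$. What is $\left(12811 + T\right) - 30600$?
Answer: $-39124$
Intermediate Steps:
$\left(12811 + T\right) - 30600 = \left(12811 - 21335\right) - 30600 = -8524 - 30600 = -39124$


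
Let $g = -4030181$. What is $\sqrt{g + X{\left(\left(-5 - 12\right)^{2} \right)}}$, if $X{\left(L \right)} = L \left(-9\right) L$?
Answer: $i \sqrt{4781870} \approx 2186.8 i$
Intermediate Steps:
$X{\left(L \right)} = - 9 L^{2}$ ($X{\left(L \right)} = - 9 L L = - 9 L^{2}$)
$\sqrt{g + X{\left(\left(-5 - 12\right)^{2} \right)}} = \sqrt{-4030181 - 9 \left(\left(-5 - 12\right)^{2}\right)^{2}} = \sqrt{-4030181 - 9 \left(\left(-17\right)^{2}\right)^{2}} = \sqrt{-4030181 - 9 \cdot 289^{2}} = \sqrt{-4030181 - 751689} = \sqrt{-4781870} = i \sqrt{4781870}$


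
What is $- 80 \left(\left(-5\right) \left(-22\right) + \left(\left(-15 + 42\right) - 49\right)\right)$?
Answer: $-7040$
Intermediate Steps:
$- 80 \left(\left(-5\right) \left(-22\right) + \left(\left(-15 + 42\right) - 49\right)\right) = - 80 \left(110 + \left(27 - 49\right)\right) = - 80 \left(110 - 22\right) = \left(-80\right) 88 = -7040$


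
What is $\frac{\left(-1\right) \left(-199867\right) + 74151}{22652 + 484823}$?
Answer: $\frac{274018}{507475} \approx 0.53996$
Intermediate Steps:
$\frac{\left(-1\right) \left(-199867\right) + 74151}{22652 + 484823} = \frac{199867 + 74151}{507475} = 274018 \cdot \frac{1}{507475} = \frac{274018}{507475}$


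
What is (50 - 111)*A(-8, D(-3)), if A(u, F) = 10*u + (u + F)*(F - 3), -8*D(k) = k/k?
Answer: 213195/64 ≈ 3331.2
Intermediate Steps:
D(k) = -⅛ (D(k) = -k/(8*k) = -⅛*1 = -⅛)
A(u, F) = 10*u + (-3 + F)*(F + u) (A(u, F) = 10*u + (F + u)*(-3 + F) = 10*u + (-3 + F)*(F + u))
(50 - 111)*A(-8, D(-3)) = (50 - 111)*((-⅛)² - 3*(-⅛) + 7*(-8) - ⅛*(-8)) = -61*(1/64 + 3/8 - 56 + 1) = -61*(-3495/64) = 213195/64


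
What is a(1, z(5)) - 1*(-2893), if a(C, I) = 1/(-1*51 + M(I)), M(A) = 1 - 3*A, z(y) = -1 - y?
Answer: 92575/32 ≈ 2893.0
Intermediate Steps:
a(C, I) = 1/(-50 - 3*I) (a(C, I) = 1/(-1*51 + (1 - 3*I)) = 1/(-51 + (1 - 3*I)) = 1/(-50 - 3*I))
a(1, z(5)) - 1*(-2893) = -1/(50 + 3*(-1 - 1*5)) - 1*(-2893) = -1/(50 + 3*(-1 - 5)) + 2893 = -1/(50 + 3*(-6)) + 2893 = -1/(50 - 18) + 2893 = -1/32 + 2893 = 92575/32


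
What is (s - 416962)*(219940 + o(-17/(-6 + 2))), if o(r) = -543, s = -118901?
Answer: -117566734611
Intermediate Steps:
(s - 416962)*(219940 + o(-17/(-6 + 2))) = (-118901 - 416962)*(219940 - 543) = -535863*219397 = -117566734611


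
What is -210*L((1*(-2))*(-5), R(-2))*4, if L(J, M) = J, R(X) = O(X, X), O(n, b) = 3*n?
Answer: -8400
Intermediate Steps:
R(X) = 3*X
-210*L((1*(-2))*(-5), R(-2))*4 = -210*1*(-2)*(-5)*4 = -(-420)*(-5)*4 = -210*10*4 = -2100*4 = -8400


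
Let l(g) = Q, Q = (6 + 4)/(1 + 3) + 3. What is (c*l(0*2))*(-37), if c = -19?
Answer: 7733/2 ≈ 3866.5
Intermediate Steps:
Q = 11/2 (Q = 10/4 + 3 = 10*(¼) + 3 = 5/2 + 3 = 11/2 ≈ 5.5000)
l(g) = 11/2
(c*l(0*2))*(-37) = -19*11/2*(-37) = -209/2*(-37) = 7733/2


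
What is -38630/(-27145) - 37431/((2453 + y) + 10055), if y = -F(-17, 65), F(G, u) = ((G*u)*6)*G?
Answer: 977373551/543996658 ≈ 1.7967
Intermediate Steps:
F(G, u) = 6*u*G² (F(G, u) = (6*G*u)*G = 6*u*G²)
y = -112710 (y = -6*65*(-17)² = -6*65*289 = -1*112710 = -112710)
-38630/(-27145) - 37431/((2453 + y) + 10055) = -38630/(-27145) - 37431/((2453 - 112710) + 10055) = -38630*(-1/27145) - 37431/(-110257 + 10055) = 7726/5429 - 37431/(-100202) = 7726/5429 - 37431*(-1/100202) = 7726/5429 + 37431/100202 = 977373551/543996658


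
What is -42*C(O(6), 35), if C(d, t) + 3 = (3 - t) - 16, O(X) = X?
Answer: 2142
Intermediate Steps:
C(d, t) = -16 - t (C(d, t) = -3 + ((3 - t) - 16) = -3 + (-13 - t) = -16 - t)
-42*C(O(6), 35) = -42*(-16 - 1*35) = -42*(-16 - 35) = -42*(-51) = 2142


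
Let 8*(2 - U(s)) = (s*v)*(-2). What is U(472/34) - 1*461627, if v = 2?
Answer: -7847507/17 ≈ -4.6162e+5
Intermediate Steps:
U(s) = 2 + s/2 (U(s) = 2 - s*2*(-2)/8 = 2 - 2*s*(-2)/8 = 2 - (-1)*s/2 = 2 + s/2)
U(472/34) - 1*461627 = (2 + (472/34)/2) - 1*461627 = (2 + (472*(1/34))/2) - 461627 = (2 + (½)*(236/17)) - 461627 = (2 + 118/17) - 461627 = 152/17 - 461627 = -7847507/17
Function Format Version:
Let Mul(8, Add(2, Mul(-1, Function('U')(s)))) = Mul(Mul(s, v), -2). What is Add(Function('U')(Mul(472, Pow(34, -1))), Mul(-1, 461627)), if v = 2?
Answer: Rational(-7847507, 17) ≈ -4.6162e+5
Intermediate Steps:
Function('U')(s) = Add(2, Mul(Rational(1, 2), s)) (Function('U')(s) = Add(2, Mul(Rational(-1, 8), Mul(Mul(s, 2), -2))) = Add(2, Mul(Rational(-1, 8), Mul(Mul(2, s), -2))) = Add(2, Mul(Rational(-1, 8), Mul(-4, s))) = Add(2, Mul(Rational(1, 2), s)))
Add(Function('U')(Mul(472, Pow(34, -1))), Mul(-1, 461627)) = Add(Add(2, Mul(Rational(1, 2), Mul(472, Pow(34, -1)))), Mul(-1, 461627)) = Add(Add(2, Mul(Rational(1, 2), Mul(472, Rational(1, 34)))), -461627) = Add(Add(2, Mul(Rational(1, 2), Rational(236, 17))), -461627) = Add(Add(2, Rational(118, 17)), -461627) = Add(Rational(152, 17), -461627) = Rational(-7847507, 17)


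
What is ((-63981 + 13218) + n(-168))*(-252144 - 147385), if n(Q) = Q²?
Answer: 9004984131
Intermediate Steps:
((-63981 + 13218) + n(-168))*(-252144 - 147385) = ((-63981 + 13218) + (-168)²)*(-252144 - 147385) = (-50763 + 28224)*(-399529) = -22539*(-399529) = 9004984131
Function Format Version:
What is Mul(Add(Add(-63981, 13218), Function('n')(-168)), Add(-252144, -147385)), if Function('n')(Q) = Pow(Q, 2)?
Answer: 9004984131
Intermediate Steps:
Mul(Add(Add(-63981, 13218), Function('n')(-168)), Add(-252144, -147385)) = Mul(Add(Add(-63981, 13218), Pow(-168, 2)), Add(-252144, -147385)) = Mul(Add(-50763, 28224), -399529) = Mul(-22539, -399529) = 9004984131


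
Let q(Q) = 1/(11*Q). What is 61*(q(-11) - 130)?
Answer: -959591/121 ≈ -7930.5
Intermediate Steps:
q(Q) = 1/(11*Q)
61*(q(-11) - 130) = 61*((1/11)/(-11) - 130) = 61*((1/11)*(-1/11) - 130) = 61*(-1/121 - 130) = 61*(-15731/121) = -959591/121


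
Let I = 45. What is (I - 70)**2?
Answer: 625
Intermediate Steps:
(I - 70)**2 = (45 - 70)**2 = (-25)**2 = 625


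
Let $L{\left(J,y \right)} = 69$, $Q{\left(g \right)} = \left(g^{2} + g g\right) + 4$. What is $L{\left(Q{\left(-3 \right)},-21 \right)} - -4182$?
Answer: $4251$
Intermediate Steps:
$Q{\left(g \right)} = 4 + 2 g^{2}$ ($Q{\left(g \right)} = \left(g^{2} + g^{2}\right) + 4 = 2 g^{2} + 4 = 4 + 2 g^{2}$)
$L{\left(Q{\left(-3 \right)},-21 \right)} - -4182 = 69 - -4182 = 69 + 4182 = 4251$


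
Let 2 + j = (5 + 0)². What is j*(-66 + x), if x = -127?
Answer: -4439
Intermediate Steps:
j = 23 (j = -2 + (5 + 0)² = -2 + 5² = -2 + 25 = 23)
j*(-66 + x) = 23*(-66 - 127) = 23*(-193) = -4439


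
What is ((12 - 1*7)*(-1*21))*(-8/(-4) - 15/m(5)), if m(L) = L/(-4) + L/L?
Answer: -6510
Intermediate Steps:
m(L) = 1 - L/4 (m(L) = L*(-1/4) + 1 = -L/4 + 1 = 1 - L/4)
((12 - 1*7)*(-1*21))*(-8/(-4) - 15/m(5)) = ((12 - 1*7)*(-1*21))*(-8/(-4) - 15/(1 - 1/4*5)) = ((12 - 7)*(-21))*(-8*(-1/4) - 15/(1 - 5/4)) = (5*(-21))*(2 - 15/(-1/4)) = -105*(2 - 15*(-4)) = -105*(2 + 60) = -105*62 = -6510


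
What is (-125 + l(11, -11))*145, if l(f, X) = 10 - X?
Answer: -15080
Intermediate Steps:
(-125 + l(11, -11))*145 = (-125 + (10 - 1*(-11)))*145 = (-125 + (10 + 11))*145 = (-125 + 21)*145 = -104*145 = -15080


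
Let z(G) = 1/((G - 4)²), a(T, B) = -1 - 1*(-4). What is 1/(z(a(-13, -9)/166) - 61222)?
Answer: -436921/26749149906 ≈ -1.6334e-5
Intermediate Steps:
a(T, B) = 3 (a(T, B) = -1 + 4 = 3)
z(G) = (-4 + G)⁻² (z(G) = 1/((-4 + G)²) = (-4 + G)⁻²)
1/(z(a(-13, -9)/166) - 61222) = 1/((-4 + 3/166)⁻² - 61222) = 1/((-661/166)⁻² - 61222) = 1/(27556/436921 - 61222) = 1/(-26749149906/436921) = -436921/26749149906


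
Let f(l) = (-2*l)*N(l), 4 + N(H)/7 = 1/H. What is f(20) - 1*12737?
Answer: -11631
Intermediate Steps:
N(H) = -28 + 7/H
f(l) = -2*l*(-28 + 7/l) (f(l) = (-2*l)*(-28 + 7/l) = -2*l*(-28 + 7/l))
f(20) - 1*12737 = (-14 + 56*20) - 1*12737 = (-14 + 1120) - 12737 = 1106 - 12737 = -11631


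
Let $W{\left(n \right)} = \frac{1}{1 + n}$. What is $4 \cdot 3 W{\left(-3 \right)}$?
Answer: $-6$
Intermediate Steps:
$4 \cdot 3 W{\left(-3 \right)} = \frac{4 \cdot 3}{1 - 3} = \frac{12}{-2} = 12 \left(- \frac{1}{2}\right) = -6$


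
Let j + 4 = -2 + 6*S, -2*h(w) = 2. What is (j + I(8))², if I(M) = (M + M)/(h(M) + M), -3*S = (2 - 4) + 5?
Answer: 4624/49 ≈ 94.367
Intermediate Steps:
h(w) = -1 (h(w) = -½*2 = -1)
S = -1 (S = -((2 - 4) + 5)/3 = -(-2 + 5)/3 = -⅓*3 = -1)
j = -12 (j = -4 + (-2 + 6*(-1)) = -4 + (-2 - 6) = -4 - 8 = -12)
I(M) = 2*M/(-1 + M) (I(M) = (M + M)/(-1 + M) = (2*M)/(-1 + M) = 2*M/(-1 + M))
(j + I(8))² = (-12 + 2*8/(-1 + 8))² = (-12 + 2*8/7)² = (-12 + 2*8*(⅐))² = (-12 + 16/7)² = (-68/7)² = 4624/49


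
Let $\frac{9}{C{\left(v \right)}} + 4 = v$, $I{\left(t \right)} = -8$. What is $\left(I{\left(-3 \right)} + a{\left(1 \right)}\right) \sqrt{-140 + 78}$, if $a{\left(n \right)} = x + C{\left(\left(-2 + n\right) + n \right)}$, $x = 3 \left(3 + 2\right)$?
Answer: $\frac{19 i \sqrt{62}}{4} \approx 37.402 i$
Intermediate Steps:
$C{\left(v \right)} = \frac{9}{-4 + v}$
$x = 15$ ($x = 3 \cdot 5 = 15$)
$a{\left(n \right)} = 15 + \frac{9}{-6 + 2 n}$ ($a{\left(n \right)} = 15 + \frac{9}{-4 + \left(\left(-2 + n\right) + n\right)} = 15 + \frac{9}{-4 + \left(-2 + 2 n\right)} = 15 + \frac{9}{-6 + 2 n}$)
$\left(I{\left(-3 \right)} + a{\left(1 \right)}\right) \sqrt{-140 + 78} = \left(-8 + \frac{3 \left(-27 + 10 \cdot 1\right)}{2 \left(-3 + 1\right)}\right) \sqrt{-140 + 78} = \left(-8 + \frac{3 \left(-27 + 10\right)}{2 \left(-2\right)}\right) \sqrt{-62} = \left(-8 + \frac{3}{2} \left(- \frac{1}{2}\right) \left(-17\right)\right) i \sqrt{62} = \left(-8 + \frac{51}{4}\right) i \sqrt{62} = \frac{19 i \sqrt{62}}{4}$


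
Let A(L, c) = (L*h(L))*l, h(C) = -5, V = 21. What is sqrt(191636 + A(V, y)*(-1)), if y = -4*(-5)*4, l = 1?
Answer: sqrt(191741) ≈ 437.88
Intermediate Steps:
y = 80 (y = 20*4 = 80)
A(L, c) = -5*L (A(L, c) = (L*(-5))*1 = -5*L*1 = -5*L)
sqrt(191636 + A(V, y)*(-1)) = sqrt(191636 - 5*21*(-1)) = sqrt(191636 - 105*(-1)) = sqrt(191636 + 105) = sqrt(191741)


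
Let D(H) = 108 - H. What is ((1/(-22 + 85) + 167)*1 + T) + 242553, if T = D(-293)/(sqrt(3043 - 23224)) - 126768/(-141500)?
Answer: 540933891971/2228625 - 401*I*sqrt(21)/651 ≈ 2.4272e+5 - 2.8228*I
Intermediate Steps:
T = 31692/35375 - 401*I*sqrt(21)/651 (T = (108 - 1*(-293))/(sqrt(3043 - 23224)) - 126768/(-141500) = (108 + 293)/(sqrt(-20181)) - 126768*(-1/141500) = 401/((31*I*sqrt(21))) + 31692/35375 = 401*(-I*sqrt(21)/651) + 31692/35375 = -401*I*sqrt(21)/651 + 31692/35375 = 31692/35375 - 401*I*sqrt(21)/651 ≈ 0.89589 - 2.8228*I)
((1/(-22 + 85) + 167)*1 + T) + 242553 = ((1/(-22 + 85) + 167)*1 + (31692/35375 - 401*I*sqrt(21)/651)) + 242553 = ((1/63 + 167)*1 + (31692/35375 - 401*I*sqrt(21)/651)) + 242553 = ((10522/63)*1 + (31692/35375 - 401*I*sqrt(21)/651)) + 242553 = (10522/63 + (31692/35375 - 401*I*sqrt(21)/651)) + 242553 = (374212346/2228625 - 401*I*sqrt(21)/651) + 242553 = 540933891971/2228625 - 401*I*sqrt(21)/651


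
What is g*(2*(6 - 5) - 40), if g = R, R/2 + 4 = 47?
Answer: -3268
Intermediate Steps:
R = 86 (R = -8 + 2*47 = -8 + 94 = 86)
g = 86
g*(2*(6 - 5) - 40) = 86*(2*(6 - 5) - 40) = 86*(2*1 - 40) = 86*(2 - 40) = 86*(-38) = -3268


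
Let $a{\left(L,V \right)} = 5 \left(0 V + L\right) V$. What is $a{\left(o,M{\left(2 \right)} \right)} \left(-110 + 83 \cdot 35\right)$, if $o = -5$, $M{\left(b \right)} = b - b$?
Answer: $0$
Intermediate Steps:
$M{\left(b \right)} = 0$
$a{\left(L,V \right)} = 5 L V$ ($a{\left(L,V \right)} = 5 \left(0 + L\right) V = 5 L V$)
$a{\left(o,M{\left(2 \right)} \right)} \left(-110 + 83 \cdot 35\right) = 5 \left(-5\right) 0 \left(-110 + 83 \cdot 35\right) = 0 \left(-110 + 2905\right) = 0 \cdot 2795 = 0$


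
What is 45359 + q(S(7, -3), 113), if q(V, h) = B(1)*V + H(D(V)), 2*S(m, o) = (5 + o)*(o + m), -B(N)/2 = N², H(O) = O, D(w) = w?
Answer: 45355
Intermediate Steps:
B(N) = -2*N²
S(m, o) = (5 + o)*(m + o)/2 (S(m, o) = ((5 + o)*(o + m))/2 = ((5 + o)*(m + o))/2 = (5 + o)*(m + o)/2)
q(V, h) = -V (q(V, h) = (-2*1²)*V + V = (-2*1)*V + V = -2*V + V = -V)
45359 + q(S(7, -3), 113) = 45359 - ((½)*(-3)² + (5/2)*7 + (5/2)*(-3) + (½)*7*(-3)) = 45359 - ((½)*9 + 35/2 - 15/2 - 21/2) = 45359 - (9/2 + 35/2 - 15/2 - 21/2) = 45359 - 1*4 = 45359 - 4 = 45355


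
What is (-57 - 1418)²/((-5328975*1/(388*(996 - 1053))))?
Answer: 641548300/71053 ≈ 9029.2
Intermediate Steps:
(-57 - 1418)²/((-5328975*1/(388*(996 - 1053)))) = (-1475)²/((-5328975/((-57*388)))) = 2175625/((-5328975/(-22116))) = 2175625/((-5328975*(-1/22116))) = 2175625/(1776325/7372) = 2175625*(7372/1776325) = 641548300/71053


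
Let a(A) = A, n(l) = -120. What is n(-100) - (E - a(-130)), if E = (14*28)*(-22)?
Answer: 8374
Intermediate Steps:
E = -8624 (E = 392*(-22) = -8624)
n(-100) - (E - a(-130)) = -120 - (-8624 - 1*(-130)) = -120 - (-8624 + 130) = -120 - 1*(-8494) = -120 + 8494 = 8374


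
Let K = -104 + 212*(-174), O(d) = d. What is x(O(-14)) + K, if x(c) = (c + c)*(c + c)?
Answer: -36208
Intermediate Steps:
K = -36992 (K = -104 - 36888 = -36992)
x(c) = 4*c² (x(c) = (2*c)*(2*c) = 4*c²)
x(O(-14)) + K = 4*(-14)² - 36992 = 4*196 - 36992 = 784 - 36992 = -36208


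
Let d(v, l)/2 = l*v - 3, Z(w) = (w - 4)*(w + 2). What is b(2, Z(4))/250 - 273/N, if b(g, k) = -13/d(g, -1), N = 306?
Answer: -113087/127500 ≈ -0.88696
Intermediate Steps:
Z(w) = (-4 + w)*(2 + w)
d(v, l) = -6 + 2*l*v (d(v, l) = 2*(l*v - 3) = 2*(-3 + l*v) = -6 + 2*l*v)
b(g, k) = -13/(-6 - 2*g) (b(g, k) = -13/(-6 + 2*(-1)*g) = -13/(-6 - 2*g))
b(2, Z(4))/250 - 273/N = (13/(2*(3 + 2)))/250 - 273/306 = ((13/2)/5)*(1/250) - 273*1/306 = ((13/2)*(1/5))*(1/250) - 91/102 = (13/10)*(1/250) - 91/102 = 13/2500 - 91/102 = -113087/127500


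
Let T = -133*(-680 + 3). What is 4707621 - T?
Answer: 4617580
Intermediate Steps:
T = 90041 (T = -133*(-677) = 90041)
4707621 - T = 4707621 - 1*90041 = 4707621 - 90041 = 4617580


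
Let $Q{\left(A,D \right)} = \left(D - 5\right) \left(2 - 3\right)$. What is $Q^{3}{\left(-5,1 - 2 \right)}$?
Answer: $216$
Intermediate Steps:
$Q{\left(A,D \right)} = 5 - D$ ($Q{\left(A,D \right)} = \left(-5 + D\right) \left(-1\right) = 5 - D$)
$Q^{3}{\left(-5,1 - 2 \right)} = \left(5 - \left(1 - 2\right)\right)^{3} = \left(5 - -1\right)^{3} = \left(5 + 1\right)^{3} = 6^{3} = 216$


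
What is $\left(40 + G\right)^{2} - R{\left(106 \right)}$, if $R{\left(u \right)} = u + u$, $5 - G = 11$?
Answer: $944$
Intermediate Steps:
$G = -6$ ($G = 5 - 11 = -6$)
$R{\left(u \right)} = 2 u$
$\left(40 + G\right)^{2} - R{\left(106 \right)} = \left(40 - 6\right)^{2} - 2 \cdot 106 = 34^{2} - 212 = 1156 - 212 = 944$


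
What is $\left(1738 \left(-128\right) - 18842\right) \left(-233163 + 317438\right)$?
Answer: $-20336063150$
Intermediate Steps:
$\left(1738 \left(-128\right) - 18842\right) \left(-233163 + 317438\right) = \left(-222464 - 18842\right) 84275 = \left(-241306\right) 84275 = -20336063150$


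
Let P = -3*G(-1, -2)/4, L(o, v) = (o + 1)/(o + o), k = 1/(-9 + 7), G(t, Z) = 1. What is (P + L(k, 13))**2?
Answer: 25/16 ≈ 1.5625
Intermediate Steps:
k = -1/2 (k = 1/(-2) = -1/2 ≈ -0.50000)
L(o, v) = (1 + o)/(2*o) (L(o, v) = (1 + o)/((2*o)) = (1 + o)*(1/(2*o)) = (1 + o)/(2*o))
P = -3/4 (P = -3*1/4 = -3/4 ≈ -0.75000)
(P + L(k, 13))**2 = (-3/4 + (1 - 1/2)/(2*(-1/2)))**2 = (-3/4 + (1/2)*(-2)*(1/2))**2 = (-3/4 - 1/2)**2 = (-5/4)**2 = 25/16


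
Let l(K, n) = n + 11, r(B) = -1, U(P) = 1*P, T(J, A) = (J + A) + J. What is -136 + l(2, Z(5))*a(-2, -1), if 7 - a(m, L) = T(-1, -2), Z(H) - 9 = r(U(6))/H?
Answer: 409/5 ≈ 81.800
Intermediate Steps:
T(J, A) = A + 2*J (T(J, A) = (A + J) + J = A + 2*J)
U(P) = P
Z(H) = 9 - 1/H
a(m, L) = 11 (a(m, L) = 7 - (-2 + 2*(-1)) = 7 - (-2 - 2) = 7 - 1*(-4) = 7 + 4 = 11)
l(K, n) = 11 + n
-136 + l(2, Z(5))*a(-2, -1) = -136 + (11 + (9 - 1/5))*11 = -136 + (11 + (9 - 1*⅕))*11 = -136 + (11 + (9 - ⅕))*11 = -136 + (11 + 44/5)*11 = -136 + (99/5)*11 = -136 + 1089/5 = 409/5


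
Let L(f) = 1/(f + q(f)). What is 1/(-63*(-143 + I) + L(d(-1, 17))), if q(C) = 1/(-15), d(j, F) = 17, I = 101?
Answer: 254/672099 ≈ 0.00037792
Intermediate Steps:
q(C) = -1/15
L(f) = 1/(-1/15 + f) (L(f) = 1/(f - 1/15) = 1/(-1/15 + f))
1/(-63*(-143 + I) + L(d(-1, 17))) = 1/(-63*(-143 + 101) + 15/(-1 + 15*17)) = 1/(-63*(-42) + 15/(-1 + 255)) = 1/(2646 + 15/254) = 1/(672099/254) = 254/672099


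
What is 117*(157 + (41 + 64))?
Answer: 30654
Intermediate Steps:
117*(157 + (41 + 64)) = 117*(157 + 105) = 117*262 = 30654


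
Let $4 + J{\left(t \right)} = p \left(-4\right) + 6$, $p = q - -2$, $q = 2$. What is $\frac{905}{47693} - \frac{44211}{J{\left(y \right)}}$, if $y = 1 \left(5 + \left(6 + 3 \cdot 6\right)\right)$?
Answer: $\frac{2108567893}{667702} \approx 3157.9$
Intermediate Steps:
$p = 4$ ($p = 2 - -2 = 2 + 2 = 4$)
$y = 29$ ($y = 1 \left(5 + \left(6 + 18\right)\right) = 1 \left(5 + 24\right) = 1 \cdot 29 = 29$)
$J{\left(t \right)} = -14$ ($J{\left(t \right)} = -4 + \left(4 \left(-4\right) + 6\right) = -4 + \left(-16 + 6\right) = -4 - 10 = -14$)
$\frac{905}{47693} - \frac{44211}{J{\left(y \right)}} = \frac{905}{47693} - \frac{44211}{-14} = 905 \cdot \frac{1}{47693} - - \frac{44211}{14} = \frac{905}{47693} + \frac{44211}{14} = \frac{2108567893}{667702}$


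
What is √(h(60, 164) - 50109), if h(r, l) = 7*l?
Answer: I*√48961 ≈ 221.27*I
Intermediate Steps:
√(h(60, 164) - 50109) = √(7*164 - 50109) = √(1148 - 50109) = √(-48961) = I*√48961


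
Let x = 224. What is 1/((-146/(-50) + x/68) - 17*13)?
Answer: -425/91284 ≈ -0.0046558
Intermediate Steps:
1/((-146/(-50) + x/68) - 17*13) = 1/((-146/(-50) + 224/68) - 17*13) = 1/((-146*(-1/50) + 224*(1/68)) - 221) = 1/((73/25 + 56/17) - 221) = 1/(2641/425 - 221) = 1/(-91284/425) = -425/91284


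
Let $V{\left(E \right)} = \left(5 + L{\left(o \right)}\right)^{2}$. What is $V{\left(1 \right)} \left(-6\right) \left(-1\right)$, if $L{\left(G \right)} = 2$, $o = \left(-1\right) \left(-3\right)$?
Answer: $294$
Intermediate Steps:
$o = 3$
$V{\left(E \right)} = 49$ ($V{\left(E \right)} = \left(5 + 2\right)^{2} = 7^{2} = 49$)
$V{\left(1 \right)} \left(-6\right) \left(-1\right) = 49 \left(-6\right) \left(-1\right) = \left(-294\right) \left(-1\right) = 294$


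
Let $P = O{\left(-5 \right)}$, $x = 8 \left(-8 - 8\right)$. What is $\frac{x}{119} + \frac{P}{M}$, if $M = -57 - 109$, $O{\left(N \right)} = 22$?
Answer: $- \frac{11933}{9877} \approx -1.2082$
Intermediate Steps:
$x = -128$ ($x = 8 \left(-16\right) = -128$)
$P = 22$
$M = -166$
$\frac{x}{119} + \frac{P}{M} = - \frac{128}{119} + \frac{22}{-166} = \left(-128\right) \frac{1}{119} + 22 \left(- \frac{1}{166}\right) = - \frac{128}{119} - \frac{11}{83} = - \frac{11933}{9877}$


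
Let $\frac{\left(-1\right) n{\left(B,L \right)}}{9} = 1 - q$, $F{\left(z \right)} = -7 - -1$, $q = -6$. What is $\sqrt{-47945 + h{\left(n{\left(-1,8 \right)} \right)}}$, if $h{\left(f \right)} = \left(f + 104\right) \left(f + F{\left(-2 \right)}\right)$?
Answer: $i \sqrt{50774} \approx 225.33 i$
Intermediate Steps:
$F{\left(z \right)} = -6$ ($F{\left(z \right)} = -7 + 1 = -6$)
$n{\left(B,L \right)} = -63$ ($n{\left(B,L \right)} = - 9 \left(1 - -6\right) = - 9 \left(1 + 6\right) = \left(-9\right) 7 = -63$)
$h{\left(f \right)} = \left(-6 + f\right) \left(104 + f\right)$ ($h{\left(f \right)} = \left(f + 104\right) \left(f - 6\right) = \left(104 + f\right) \left(-6 + f\right) = \left(-6 + f\right) \left(104 + f\right)$)
$\sqrt{-47945 + h{\left(n{\left(-1,8 \right)} \right)}} = \sqrt{-47945 + \left(-624 + \left(-63\right)^{2} + 98 \left(-63\right)\right)} = \sqrt{-47945 - 2829} = \sqrt{-50774} = i \sqrt{50774}$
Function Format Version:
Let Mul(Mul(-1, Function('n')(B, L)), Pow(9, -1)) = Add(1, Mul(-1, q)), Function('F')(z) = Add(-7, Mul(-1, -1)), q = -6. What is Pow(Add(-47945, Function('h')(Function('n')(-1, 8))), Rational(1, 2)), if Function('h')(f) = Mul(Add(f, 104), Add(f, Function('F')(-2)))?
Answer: Mul(I, Pow(50774, Rational(1, 2))) ≈ Mul(225.33, I)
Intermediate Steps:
Function('F')(z) = -6 (Function('F')(z) = Add(-7, 1) = -6)
Function('n')(B, L) = -63 (Function('n')(B, L) = Mul(-9, Add(1, Mul(-1, -6))) = Mul(-9, Add(1, 6)) = Mul(-9, 7) = -63)
Function('h')(f) = Mul(Add(-6, f), Add(104, f)) (Function('h')(f) = Mul(Add(f, 104), Add(f, -6)) = Mul(Add(104, f), Add(-6, f)) = Mul(Add(-6, f), Add(104, f)))
Pow(Add(-47945, Function('h')(Function('n')(-1, 8))), Rational(1, 2)) = Pow(Add(-47945, Add(-624, Pow(-63, 2), Mul(98, -63))), Rational(1, 2)) = Pow(Add(-47945, Add(-624, 3969, -6174)), Rational(1, 2)) = Pow(Add(-47945, -2829), Rational(1, 2)) = Pow(-50774, Rational(1, 2)) = Mul(I, Pow(50774, Rational(1, 2)))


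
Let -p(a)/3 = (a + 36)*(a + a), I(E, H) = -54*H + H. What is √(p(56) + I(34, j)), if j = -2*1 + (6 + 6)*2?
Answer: I*√32078 ≈ 179.1*I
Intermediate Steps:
j = 22 (j = -2 + 12*2 = -2 + 24 = 22)
I(E, H) = -53*H
p(a) = -6*a*(36 + a) (p(a) = -3*(a + 36)*(a + a) = -3*(36 + a)*2*a = -6*a*(36 + a))
√(p(56) + I(34, j)) = √(-6*56*(36 + 56) - 53*22) = √(-6*56*92 - 1166) = √(-30912 - 1166) = √(-32078) = I*√32078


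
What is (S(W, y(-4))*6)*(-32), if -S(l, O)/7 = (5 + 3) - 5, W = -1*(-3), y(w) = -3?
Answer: 4032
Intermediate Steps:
W = 3
S(l, O) = -21 (S(l, O) = -7*((5 + 3) - 5) = -7*(8 - 5) = -7*3 = -21)
(S(W, y(-4))*6)*(-32) = -21*6*(-32) = -126*(-32) = 4032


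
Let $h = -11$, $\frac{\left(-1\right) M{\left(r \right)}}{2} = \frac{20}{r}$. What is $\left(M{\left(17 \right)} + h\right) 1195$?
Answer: $- \frac{271265}{17} \approx -15957.0$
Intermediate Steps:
$M{\left(r \right)} = - \frac{40}{r}$ ($M{\left(r \right)} = - 2 \frac{20}{r} = - \frac{40}{r}$)
$\left(M{\left(17 \right)} + h\right) 1195 = \left(- \frac{40}{17} - 11\right) 1195 = \left(- \frac{227}{17}\right) 1195 = - \frac{271265}{17}$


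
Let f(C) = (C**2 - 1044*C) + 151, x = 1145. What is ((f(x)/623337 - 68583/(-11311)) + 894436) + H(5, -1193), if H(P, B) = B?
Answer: 6297911719989128/7050564807 ≈ 8.9325e+5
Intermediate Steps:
f(C) = 151 + C**2 - 1044*C
((f(x)/623337 - 68583/(-11311)) + 894436) + H(5, -1193) = (((151 + 1145**2 - 1044*1145)/623337 - 68583/(-11311)) + 894436) - 1193 = (((151 + 1311025 - 1195380)*(1/623337) - 68583*(-1/11311)) + 894436) - 1193 = ((115796*(1/623337) + 68583/11311) + 894436) - 1193 = ((115796/623337 + 68583/11311) + 894436) - 1193 = (44060090027/7050564807 + 894436) - 1193 = 6306323043803879/7050564807 - 1193 = 6297911719989128/7050564807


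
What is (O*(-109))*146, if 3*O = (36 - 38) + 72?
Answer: -1113980/3 ≈ -3.7133e+5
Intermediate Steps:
O = 70/3 (O = ((36 - 38) + 72)/3 = (-2 + 72)/3 = (⅓)*70 = 70/3 ≈ 23.333)
(O*(-109))*146 = ((70/3)*(-109))*146 = -7630/3*146 = -1113980/3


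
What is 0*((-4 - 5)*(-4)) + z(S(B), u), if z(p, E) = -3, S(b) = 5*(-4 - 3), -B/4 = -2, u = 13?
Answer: -3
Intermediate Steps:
B = 8 (B = -4*(-2) = 8)
S(b) = -35 (S(b) = 5*(-7) = -35)
0*((-4 - 5)*(-4)) + z(S(B), u) = 0*((-4 - 5)*(-4)) - 3 = 0*(-9*(-4)) - 3 = 0*36 - 3 = 0 - 3 = -3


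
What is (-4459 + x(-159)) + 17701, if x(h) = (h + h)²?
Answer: 114366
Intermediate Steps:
x(h) = 4*h² (x(h) = (2*h)² = 4*h²)
(-4459 + x(-159)) + 17701 = (-4459 + 4*(-159)²) + 17701 = (-4459 + 4*25281) + 17701 = (-4459 + 101124) + 17701 = 96665 + 17701 = 114366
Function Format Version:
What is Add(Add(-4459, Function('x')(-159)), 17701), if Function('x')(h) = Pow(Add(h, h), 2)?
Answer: 114366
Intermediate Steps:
Function('x')(h) = Mul(4, Pow(h, 2)) (Function('x')(h) = Pow(Mul(2, h), 2) = Mul(4, Pow(h, 2)))
Add(Add(-4459, Function('x')(-159)), 17701) = Add(Add(-4459, Mul(4, Pow(-159, 2))), 17701) = Add(Add(-4459, Mul(4, 25281)), 17701) = Add(Add(-4459, 101124), 17701) = Add(96665, 17701) = 114366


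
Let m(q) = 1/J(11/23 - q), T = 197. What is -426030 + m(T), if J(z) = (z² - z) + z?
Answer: -8703963311471/20430400 ≈ -4.2603e+5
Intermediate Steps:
J(z) = z²
m(q) = (11/23 - q)⁻² (m(q) = 1/((11/23 - q)²) = (11/23 - q)⁻²)
-426030 + m(T) = -426030 + 529/(-11 + 23*197)² = -426030 + 529/(-11 + 4531)² = -426030 + 529/4520² = -426030 + 529*(1/20430400) = -426030 + 529/20430400 = -8703963311471/20430400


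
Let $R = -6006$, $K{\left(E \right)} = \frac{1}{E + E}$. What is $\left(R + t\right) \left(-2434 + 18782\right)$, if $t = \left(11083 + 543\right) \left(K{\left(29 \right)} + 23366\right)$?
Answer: $\frac{128785816705044}{29} \approx 4.4409 \cdot 10^{12}$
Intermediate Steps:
$K{\left(E \right)} = \frac{1}{2 E}$
$t = \frac{7877946177}{29}$ ($t = \left(11083 + 543\right) \left(\frac{1}{2 \cdot 29} + 23366\right) = 11626 \left(\frac{1}{2} \cdot \frac{1}{29} + 23366\right) = 11626 \left(\frac{1}{58} + 23366\right) = 11626 \cdot \frac{1355229}{58} = \frac{7877946177}{29} \approx 2.7165 \cdot 10^{8}$)
$\left(R + t\right) \left(-2434 + 18782\right) = \left(-6006 + \frac{7877946177}{29}\right) \left(-2434 + 18782\right) = \frac{7877772003}{29} \cdot 16348 = \frac{128785816705044}{29}$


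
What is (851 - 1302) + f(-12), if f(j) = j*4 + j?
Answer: -511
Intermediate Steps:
f(j) = 5*j (f(j) = 4*j + j = 5*j)
(851 - 1302) + f(-12) = (851 - 1302) + 5*(-12) = -451 - 60 = -511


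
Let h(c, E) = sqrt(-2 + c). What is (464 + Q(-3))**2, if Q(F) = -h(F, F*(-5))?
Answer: (464 - I*sqrt(5))**2 ≈ 2.1529e+5 - 2075.0*I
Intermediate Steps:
Q(F) = -sqrt(-2 + F)
(464 + Q(-3))**2 = (464 - sqrt(-2 - 3))**2 = (464 - sqrt(-5))**2 = (464 - I*sqrt(5))**2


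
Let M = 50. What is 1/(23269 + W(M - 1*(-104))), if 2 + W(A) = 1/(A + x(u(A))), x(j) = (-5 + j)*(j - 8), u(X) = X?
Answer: 21908/509733437 ≈ 4.2979e-5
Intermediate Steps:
x(j) = (-8 + j)*(-5 + j) (x(j) = (-5 + j)*(-8 + j) = (-8 + j)*(-5 + j))
W(A) = -2 + 1/(40 + A² - 12*A) (W(A) = -2 + 1/(A + (40 + A² - 13*A)) = -2 + 1/(40 + A² - 12*A))
1/(23269 + W(M - 1*(-104))) = 1/(23269 + (-79 - 2*(50 - 1*(-104))² + 24*(50 - 1*(-104)))/(40 + (50 - 1*(-104))² - 12*(50 - 1*(-104)))) = 1/(23269 + (-79 - 2*(50 + 104)² + 24*(50 + 104))/(40 + (50 + 104)² - 12*(50 + 104))) = 1/(23269 + (-79 - 2*154² + 24*154)/(40 + 154² - 12*154)) = 1/(23269 + (-79 - 2*23716 + 3696)/(40 + 23716 - 1848)) = 1/(23269 + (-79 - 47432 + 3696)/21908) = 1/(23269 + (1/21908)*(-43815)) = 1/(23269 - 43815/21908) = 1/(509733437/21908) = 21908/509733437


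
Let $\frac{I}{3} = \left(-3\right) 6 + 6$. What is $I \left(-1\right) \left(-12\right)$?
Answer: $-432$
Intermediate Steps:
$I = -36$ ($I = 3 \left(\left(-3\right) 6 + 6\right) = 3 \left(-18 + 6\right) = 3 \left(-12\right) = -36$)
$I \left(-1\right) \left(-12\right) = \left(-36\right) \left(-1\right) \left(-12\right) = 36 \left(-12\right) = -432$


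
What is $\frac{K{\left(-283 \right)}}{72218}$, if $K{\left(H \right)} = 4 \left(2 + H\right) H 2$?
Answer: $\frac{318092}{36109} \approx 8.8092$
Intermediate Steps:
$K{\left(H \right)} = 8 H \left(2 + H\right)$ ($K{\left(H \right)} = 4 H \left(2 + H\right) 2 = 8 H \left(2 + H\right)$)
$\frac{K{\left(-283 \right)}}{72218} = \frac{8 \left(-283\right) \left(2 - 283\right)}{72218} = 8 \left(-283\right) \left(-281\right) \frac{1}{72218} = 636184 \cdot \frac{1}{72218} = \frac{318092}{36109}$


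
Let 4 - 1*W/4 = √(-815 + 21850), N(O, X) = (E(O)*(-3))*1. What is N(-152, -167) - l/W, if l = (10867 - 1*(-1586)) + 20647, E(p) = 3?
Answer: -156071/21019 + 8275*√21035/21019 ≈ 49.674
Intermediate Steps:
N(O, X) = -9 (N(O, X) = (3*(-3))*1 = -9*1 = -9)
l = 33100 (l = (10867 + 1586) + 20647 = 12453 + 20647 = 33100)
W = 16 - 4*√21035 (W = 16 - 4*√(-815 + 21850) = 16 - 4*√21035 ≈ -564.14)
N(-152, -167) - l/W = -9 - 33100/(16 - 4*√21035)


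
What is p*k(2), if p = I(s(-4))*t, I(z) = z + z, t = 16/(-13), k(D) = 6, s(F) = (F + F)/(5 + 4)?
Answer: 512/39 ≈ 13.128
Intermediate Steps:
s(F) = 2*F/9 (s(F) = (2*F)/9 = (2*F)*(1/9) = 2*F/9)
t = -16/13 (t = 16*(-1/13) = -16/13 ≈ -1.2308)
I(z) = 2*z
p = 256/117 (p = (2*((2/9)*(-4)))*(-16/13) = (2*(-8/9))*(-16/13) = -16/9*(-16/13) = 256/117 ≈ 2.1880)
p*k(2) = (256/117)*6 = 512/39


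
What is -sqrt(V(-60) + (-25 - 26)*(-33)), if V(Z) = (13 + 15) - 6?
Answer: -sqrt(1705) ≈ -41.292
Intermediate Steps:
V(Z) = 22 (V(Z) = 28 - 6 = 22)
-sqrt(V(-60) + (-25 - 26)*(-33)) = -sqrt(22 + (-25 - 26)*(-33)) = -sqrt(22 - 51*(-33)) = -sqrt(22 + 1683) = -sqrt(1705)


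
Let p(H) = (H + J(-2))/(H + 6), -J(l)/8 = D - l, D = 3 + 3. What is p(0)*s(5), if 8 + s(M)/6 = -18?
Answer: 1664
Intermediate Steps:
D = 6
s(M) = -156 (s(M) = -48 + 6*(-18) = -48 - 108 = -156)
J(l) = -48 + 8*l (J(l) = -8*(6 - l) = -48 + 8*l)
p(H) = (-64 + H)/(6 + H) (p(H) = (H + (-48 + 8*(-2)))/(H + 6) = (H + (-48 - 16))/(6 + H) = (H - 64)/(6 + H) = (-64 + H)/(6 + H))
p(0)*s(5) = ((-64 + 0)/(6 + 0))*(-156) = (-64/6)*(-156) = ((⅙)*(-64))*(-156) = -32/3*(-156) = 1664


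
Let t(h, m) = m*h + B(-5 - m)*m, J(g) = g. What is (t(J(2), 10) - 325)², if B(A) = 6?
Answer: 60025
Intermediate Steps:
t(h, m) = 6*m + h*m (t(h, m) = m*h + 6*m = h*m + 6*m = 6*m + h*m)
(t(J(2), 10) - 325)² = (10*(6 + 2) - 325)² = (10*8 - 325)² = (80 - 325)² = (-245)² = 60025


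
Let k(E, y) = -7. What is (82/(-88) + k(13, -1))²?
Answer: 121801/1936 ≈ 62.914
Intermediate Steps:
(82/(-88) + k(13, -1))² = (82/(-88) - 7)² = (82*(-1/88) - 7)² = (-41/44 - 7)² = (-349/44)² = 121801/1936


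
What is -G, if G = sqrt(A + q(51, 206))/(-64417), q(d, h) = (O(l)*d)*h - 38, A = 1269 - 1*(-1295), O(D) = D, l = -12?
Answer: I*sqrt(123546)/64417 ≈ 0.0054565*I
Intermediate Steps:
A = 2564 (A = 1269 + 1295 = 2564)
q(d, h) = -38 - 12*d*h (q(d, h) = (-12*d)*h - 38 = -12*d*h - 38 = -38 - 12*d*h)
G = -I*sqrt(123546)/64417 (G = sqrt(2564 + (-38 - 12*51*206))/(-64417) = sqrt(2564 + (-38 - 126072))*(-1/64417) = sqrt(2564 - 126110)*(-1/64417) = sqrt(-123546)*(-1/64417) = (I*sqrt(123546))*(-1/64417) = -I*sqrt(123546)/64417 ≈ -0.0054565*I)
-G = -(-1)*I*sqrt(123546)/64417 = I*sqrt(123546)/64417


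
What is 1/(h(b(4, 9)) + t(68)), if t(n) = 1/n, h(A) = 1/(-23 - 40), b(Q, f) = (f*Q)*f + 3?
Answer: -4284/5 ≈ -856.80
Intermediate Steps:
b(Q, f) = 3 + Q*f**2 (b(Q, f) = (Q*f)*f + 3 = Q*f**2 + 3 = 3 + Q*f**2)
h(A) = -1/63 (h(A) = 1/(-63) = -1/63)
1/(h(b(4, 9)) + t(68)) = 1/(-1/63 + 1/68) = 1/(-5/4284) = -4284/5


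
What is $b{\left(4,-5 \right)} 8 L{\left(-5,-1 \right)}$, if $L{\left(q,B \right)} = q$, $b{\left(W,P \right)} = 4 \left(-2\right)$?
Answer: $320$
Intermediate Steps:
$b{\left(W,P \right)} = -8$
$b{\left(4,-5 \right)} 8 L{\left(-5,-1 \right)} = \left(-8\right) 8 \left(-5\right) = \left(-64\right) \left(-5\right) = 320$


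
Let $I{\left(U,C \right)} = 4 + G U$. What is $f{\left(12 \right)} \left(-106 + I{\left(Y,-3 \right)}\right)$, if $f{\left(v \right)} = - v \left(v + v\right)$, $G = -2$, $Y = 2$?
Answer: $30528$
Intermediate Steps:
$f{\left(v \right)} = - 2 v^{2}$ ($f{\left(v \right)} = - v 2 v = - 2 v^{2}$)
$I{\left(U,C \right)} = 4 - 2 U$
$f{\left(12 \right)} \left(-106 + I{\left(Y,-3 \right)}\right) = - 2 \cdot 12^{2} \left(-106 + \left(4 - 4\right)\right) = \left(-2\right) 144 \left(-106 + \left(4 - 4\right)\right) = - 288 \left(-106 + 0\right) = \left(-288\right) \left(-106\right) = 30528$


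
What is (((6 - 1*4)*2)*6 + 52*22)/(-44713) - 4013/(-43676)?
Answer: 2105241/32014508 ≈ 0.065759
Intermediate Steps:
(((6 - 1*4)*2)*6 + 52*22)/(-44713) - 4013/(-43676) = (((6 - 4)*2)*6 + 1144)*(-1/44713) - 4013*(-1/43676) = ((2*2)*6 + 1144)*(-1/44713) + 4013/43676 = (4*6 + 1144)*(-1/44713) + 4013/43676 = (24 + 1144)*(-1/44713) + 4013/43676 = 1168*(-1/44713) + 4013/43676 = -1168/44713 + 4013/43676 = 2105241/32014508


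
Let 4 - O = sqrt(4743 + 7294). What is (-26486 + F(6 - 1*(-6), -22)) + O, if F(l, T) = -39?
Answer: -26521 - sqrt(12037) ≈ -26631.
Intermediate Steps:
O = 4 - sqrt(12037) (O = 4 - sqrt(4743 + 7294) = 4 - sqrt(12037) ≈ -105.71)
(-26486 + F(6 - 1*(-6), -22)) + O = (-26486 - 39) + (4 - sqrt(12037)) = -26525 + (4 - sqrt(12037)) = -26521 - sqrt(12037)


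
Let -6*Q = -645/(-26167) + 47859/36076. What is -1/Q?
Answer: 1888001384/425198491 ≈ 4.4403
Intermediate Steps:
Q = -425198491/1888001384 (Q = -(-645/(-26167) + 47859/36076)/6 = -(-645*(-1/26167) + 47859*(1/36076))/6 = -(645/26167 + 47859/36076)/6 = -⅙*1275595473/944000692 = -425198491/1888001384 ≈ -0.22521)
-1/Q = -1/(-425198491/1888001384) = -1*(-1888001384/425198491) = 1888001384/425198491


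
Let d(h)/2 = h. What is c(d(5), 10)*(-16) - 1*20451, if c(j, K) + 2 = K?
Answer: -20579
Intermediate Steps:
d(h) = 2*h
c(j, K) = -2 + K
c(d(5), 10)*(-16) - 1*20451 = (-2 + 10)*(-16) - 1*20451 = 8*(-16) - 20451 = -128 - 20451 = -20579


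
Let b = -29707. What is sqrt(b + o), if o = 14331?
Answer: 124*I ≈ 124.0*I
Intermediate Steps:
sqrt(b + o) = sqrt(-29707 + 14331) = sqrt(-15376) = 124*I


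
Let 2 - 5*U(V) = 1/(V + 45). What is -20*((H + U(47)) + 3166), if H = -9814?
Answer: 3057897/23 ≈ 1.3295e+5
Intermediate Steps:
U(V) = ⅖ - 1/(5*(45 + V)) (U(V) = ⅖ - 1/(5*(V + 45)) = ⅖ - 1/(5*(45 + V)))
-20*((H + U(47)) + 3166) = -20*((-9814 + (89 + 2*47)/(5*(45 + 47))) + 3166) = -20*((-9814 + (⅕)*(89 + 94)/92) + 3166) = -20*((-9814 + (⅕)*(1/92)*183) + 3166) = -20*((-9814 + 183/460) + 3166) = -20*(-4514257/460 + 3166) = -20*(-3057897/460) = 3057897/23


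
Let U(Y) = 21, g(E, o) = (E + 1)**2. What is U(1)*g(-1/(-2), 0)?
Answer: 189/4 ≈ 47.250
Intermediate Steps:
g(E, o) = (1 + E)**2
U(1)*g(-1/(-2), 0) = 21*(1 - 1/(-2))**2 = 21*(1 - 1*(-1/2))**2 = 21*(1 + 1/2)**2 = 21*(3/2)**2 = 21*(9/4) = 189/4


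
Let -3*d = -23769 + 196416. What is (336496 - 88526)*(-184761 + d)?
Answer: -60085610700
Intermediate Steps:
d = -57549 (d = -(-23769 + 196416)/3 = -⅓*172647 = -57549)
(336496 - 88526)*(-184761 + d) = (336496 - 88526)*(-184761 - 57549) = 247970*(-242310) = -60085610700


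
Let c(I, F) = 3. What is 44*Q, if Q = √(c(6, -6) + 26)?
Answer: 44*√29 ≈ 236.95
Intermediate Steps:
Q = √29 (Q = √(3 + 26) = √29 ≈ 5.3852)
44*Q = 44*√29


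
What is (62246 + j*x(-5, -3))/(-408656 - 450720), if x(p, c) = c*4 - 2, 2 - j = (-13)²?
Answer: -8073/107422 ≈ -0.075152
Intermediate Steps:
j = -167 (j = 2 - 1*(-13)² = 2 - 1*169 = 2 - 169 = -167)
x(p, c) = -2 + 4*c (x(p, c) = 4*c - 2 = -2 + 4*c)
(62246 + j*x(-5, -3))/(-408656 - 450720) = (62246 - 167*(-2 + 4*(-3)))/(-408656 - 450720) = (62246 - 167*(-2 - 12))/(-859376) = (62246 - 167*(-14))*(-1/859376) = (62246 + 2338)*(-1/859376) = 64584*(-1/859376) = -8073/107422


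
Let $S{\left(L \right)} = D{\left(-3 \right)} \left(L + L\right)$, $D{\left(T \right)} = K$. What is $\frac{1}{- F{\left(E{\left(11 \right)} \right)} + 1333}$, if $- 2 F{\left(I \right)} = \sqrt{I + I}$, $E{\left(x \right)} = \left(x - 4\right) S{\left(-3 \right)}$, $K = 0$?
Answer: $\frac{1}{1333} \approx 0.00075019$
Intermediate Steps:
$D{\left(T \right)} = 0$
$S{\left(L \right)} = 0$ ($S{\left(L \right)} = 0 \left(L + L\right) = 0 \cdot 2 L = 0$)
$E{\left(x \right)} = 0$ ($E{\left(x \right)} = \left(x - 4\right) 0 = \left(-4 + x\right) 0 = 0$)
$F{\left(I \right)} = - \frac{\sqrt{2} \sqrt{I}}{2}$ ($F{\left(I \right)} = - \frac{\sqrt{I + I}}{2} = - \frac{\sqrt{2 I}}{2} = - \frac{\sqrt{2} \sqrt{I}}{2}$)
$\frac{1}{- F{\left(E{\left(11 \right)} \right)} + 1333} = \frac{1}{- \frac{\left(-1\right) \sqrt{2} \sqrt{0}}{2} + 1333} = \frac{1}{- \frac{\left(-1\right) \sqrt{2} \cdot 0}{2} + 1333} = \frac{1}{\left(-1\right) 0 + 1333} = \frac{1}{0 + 1333} = \frac{1}{1333}$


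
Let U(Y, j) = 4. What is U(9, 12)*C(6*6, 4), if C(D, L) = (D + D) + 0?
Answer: 288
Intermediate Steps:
C(D, L) = 2*D (C(D, L) = 2*D + 0 = 2*D)
U(9, 12)*C(6*6, 4) = 4*(2*(6*6)) = 4*(2*36) = 4*72 = 288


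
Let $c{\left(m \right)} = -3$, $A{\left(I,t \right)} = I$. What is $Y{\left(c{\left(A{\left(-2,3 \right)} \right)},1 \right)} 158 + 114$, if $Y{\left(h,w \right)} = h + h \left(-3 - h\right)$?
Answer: $-360$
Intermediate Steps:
$Y{\left(c{\left(A{\left(-2,3 \right)} \right)},1 \right)} 158 + 114 = \left(-1\right) \left(-3\right) \left(2 - 3\right) 158 + 114 = \left(-1\right) \left(-3\right) \left(-1\right) 158 + 114 = \left(-3\right) 158 + 114 = -474 + 114 = -360$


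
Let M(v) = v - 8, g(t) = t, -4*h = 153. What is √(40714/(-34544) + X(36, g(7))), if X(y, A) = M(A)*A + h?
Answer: I*√3462668970/8636 ≈ 6.8139*I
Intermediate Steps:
h = -153/4 (h = -¼*153 = -153/4 ≈ -38.250)
M(v) = -8 + v
X(y, A) = -153/4 + A*(-8 + A) (X(y, A) = (-8 + A)*A - 153/4 = A*(-8 + A) - 153/4 = -153/4 + A*(-8 + A))
√(40714/(-34544) + X(36, g(7))) = √(40714/(-34544) + (-153/4 + 7*(-8 + 7))) = √(40714*(-1/34544) + (-153/4 + 7*(-1))) = √(-20357/17272 + (-153/4 - 7)) = √(-20357/17272 - 181/4) = √(-801915/17272) = I*√3462668970/8636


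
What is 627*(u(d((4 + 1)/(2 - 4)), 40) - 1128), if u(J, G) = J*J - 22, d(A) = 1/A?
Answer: -18023742/25 ≈ -7.2095e+5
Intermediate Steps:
u(J, G) = -22 + J**2 (u(J, G) = J**2 - 22 = -22 + J**2)
627*(u(d((4 + 1)/(2 - 4)), 40) - 1128) = 627*((-22 + (1/((4 + 1)/(2 - 4)))**2) - 1128) = 627*((-22 + (1/(5/(-2)))**2) - 1128) = 627*((-22 + (1/(5*(-1/2)))**2) - 1128) = 627*((-22 + (1/(-5/2))**2) - 1128) = 627*((-22 + (-2/5)**2) - 1128) = 627*((-22 + 4/25) - 1128) = 627*(-546/25 - 1128) = 627*(-28746/25) = -18023742/25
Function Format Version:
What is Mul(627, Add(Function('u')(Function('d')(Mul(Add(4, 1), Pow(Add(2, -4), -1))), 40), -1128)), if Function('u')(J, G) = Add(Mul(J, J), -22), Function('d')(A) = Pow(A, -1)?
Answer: Rational(-18023742, 25) ≈ -7.2095e+5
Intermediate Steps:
Function('u')(J, G) = Add(-22, Pow(J, 2)) (Function('u')(J, G) = Add(Pow(J, 2), -22) = Add(-22, Pow(J, 2)))
Mul(627, Add(Function('u')(Function('d')(Mul(Add(4, 1), Pow(Add(2, -4), -1))), 40), -1128)) = Mul(627, Add(Add(-22, Pow(Pow(Mul(Add(4, 1), Pow(Add(2, -4), -1)), -1), 2)), -1128)) = Mul(627, Add(Add(-22, Pow(Pow(Mul(5, Pow(-2, -1)), -1), 2)), -1128)) = Mul(627, Add(Add(-22, Pow(Pow(Mul(5, Rational(-1, 2)), -1), 2)), -1128)) = Mul(627, Add(Add(-22, Pow(Pow(Rational(-5, 2), -1), 2)), -1128)) = Mul(627, Add(Add(-22, Pow(Rational(-2, 5), 2)), -1128)) = Mul(627, Add(Add(-22, Rational(4, 25)), -1128)) = Mul(627, Add(Rational(-546, 25), -1128)) = Mul(627, Rational(-28746, 25)) = Rational(-18023742, 25)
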